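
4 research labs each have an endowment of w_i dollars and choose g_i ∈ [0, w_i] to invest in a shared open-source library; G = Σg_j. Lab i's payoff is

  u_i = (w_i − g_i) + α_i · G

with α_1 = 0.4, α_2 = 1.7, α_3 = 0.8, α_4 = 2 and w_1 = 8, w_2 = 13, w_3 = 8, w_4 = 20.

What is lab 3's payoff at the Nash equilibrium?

34.4

∂u_i/∂g_i = α_i − 1, so lab i contributes w_i if α_i > 1, else 0.
α_i > 1 for i ∈ {2, 4}; NE contributions (0, 13, 0, 20), G = 33.
u_3 = (8 − 0) + 0.8·33 = 34.4.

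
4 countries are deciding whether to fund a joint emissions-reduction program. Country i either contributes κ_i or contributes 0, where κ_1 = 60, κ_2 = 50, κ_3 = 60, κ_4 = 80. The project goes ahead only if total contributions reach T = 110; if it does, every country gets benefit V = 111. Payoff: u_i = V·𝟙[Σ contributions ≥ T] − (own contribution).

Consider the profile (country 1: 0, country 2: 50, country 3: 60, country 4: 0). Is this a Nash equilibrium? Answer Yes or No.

Yes

Total = 110 ≥ 110: provided.
Country 1 (pledges 0, payoff 111): pledging 60 → total 170, payoff 51. No gain.
Country 2 (pledges 50, payoff 61): dropping to 0 → total 60, payoff 0. No gain.
Country 3 (pledges 60, payoff 51): dropping to 0 → total 50, payoff 0. No gain.
Country 4 (pledges 0, payoff 111): pledging 80 → total 190, payoff 31. No gain.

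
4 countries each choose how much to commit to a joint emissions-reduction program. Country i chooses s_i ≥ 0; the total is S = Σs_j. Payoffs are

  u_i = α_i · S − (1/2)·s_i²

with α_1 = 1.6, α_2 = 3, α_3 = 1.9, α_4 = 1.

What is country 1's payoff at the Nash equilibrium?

Country i's FOC: ∂u_i/∂s_i = α_i − s_i = 0, so s_i* = α_i.
NE contributions = (1.6, 3, 1.9, 1); S = 7.5.
u_1 = α_1·S − ½·(s_1)² = 1.6·7.5 − ½·1.6² = 10.72.

10.72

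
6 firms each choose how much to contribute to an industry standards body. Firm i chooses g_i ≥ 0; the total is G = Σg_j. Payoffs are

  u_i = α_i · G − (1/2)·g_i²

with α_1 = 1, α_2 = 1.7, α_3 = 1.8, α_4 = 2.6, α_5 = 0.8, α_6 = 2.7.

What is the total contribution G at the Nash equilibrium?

Firm i's FOC: ∂u_i/∂g_i = α_i − g_i = 0, so g_i* = α_i.
NE contributions = (1, 1.7, 1.8, 2.6, 0.8, 2.7); G = 10.6.

10.6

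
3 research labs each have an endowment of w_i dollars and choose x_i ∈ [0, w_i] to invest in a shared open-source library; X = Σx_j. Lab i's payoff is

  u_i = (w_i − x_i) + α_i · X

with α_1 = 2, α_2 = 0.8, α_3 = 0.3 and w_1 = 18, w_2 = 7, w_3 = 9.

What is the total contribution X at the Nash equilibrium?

18

∂u_i/∂x_i = α_i − 1, so lab i contributes w_i if α_i > 1, else 0.
α_i > 1 for i ∈ {1}; NE contributions (18, 0, 0), X = 18.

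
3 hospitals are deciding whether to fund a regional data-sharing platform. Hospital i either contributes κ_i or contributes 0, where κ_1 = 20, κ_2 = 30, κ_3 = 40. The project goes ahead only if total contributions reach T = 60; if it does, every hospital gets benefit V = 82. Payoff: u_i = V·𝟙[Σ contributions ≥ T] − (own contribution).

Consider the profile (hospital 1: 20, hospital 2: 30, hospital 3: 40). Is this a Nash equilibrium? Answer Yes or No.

No

Total = 90 ≥ 60: provided.
Hospital 1 (pledges 20, payoff 62): dropping to 0 → total 70, payoff 82. Profitable deviation.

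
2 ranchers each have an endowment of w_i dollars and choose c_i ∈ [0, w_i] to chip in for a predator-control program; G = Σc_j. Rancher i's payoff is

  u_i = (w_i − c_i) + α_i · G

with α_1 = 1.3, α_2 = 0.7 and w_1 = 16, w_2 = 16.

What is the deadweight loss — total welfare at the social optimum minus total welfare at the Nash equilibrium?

16

∂u_i/∂c_i = α_i − 1, so rancher i contributes w_i if α_i > 1, else 0.
α_i > 1 for i ∈ {1}; NE contributions (16, 0), G = 16.
W^NE = Σw_i − G^NE + (Σα_i)·G^NE = 32 + 1·16 = 48.
Planner: ∂(Σu_j)/∂c_i = Σα_j − 1 = 1 > 0, so everyone contributes w_i; G^SO = 32, W^SO = 32 + 1·32 = 64.
Deadweight loss = 16.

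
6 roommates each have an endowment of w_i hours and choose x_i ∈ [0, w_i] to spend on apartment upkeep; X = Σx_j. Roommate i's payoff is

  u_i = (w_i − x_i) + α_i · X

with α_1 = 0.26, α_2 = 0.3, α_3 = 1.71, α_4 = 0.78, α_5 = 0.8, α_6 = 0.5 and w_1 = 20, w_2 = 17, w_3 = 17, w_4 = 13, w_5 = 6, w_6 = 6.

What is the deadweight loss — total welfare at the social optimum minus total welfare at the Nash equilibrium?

∂u_i/∂x_i = α_i − 1, so roommate i contributes w_i if α_i > 1, else 0.
α_i > 1 for i ∈ {3}; NE contributions (0, 0, 17, 0, 0, 0), X = 17.
W^NE = Σw_i − X^NE + (Σα_i)·X^NE = 79 + 3.35·17 = 135.95.
Planner: ∂(Σu_j)/∂x_i = Σα_j − 1 = 3.35 > 0, so everyone contributes w_i; X^SO = 79, W^SO = 79 + 3.35·79 = 343.65.
Deadweight loss = 207.7.

207.7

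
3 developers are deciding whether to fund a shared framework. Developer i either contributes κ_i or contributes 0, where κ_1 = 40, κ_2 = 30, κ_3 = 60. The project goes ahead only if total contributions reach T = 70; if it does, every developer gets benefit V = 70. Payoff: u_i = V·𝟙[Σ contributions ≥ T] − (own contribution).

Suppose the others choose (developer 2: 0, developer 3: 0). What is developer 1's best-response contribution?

Others' total = 0. Even contributing 40 gives 40 < 70: no benefit either way.
Best response: 0.

0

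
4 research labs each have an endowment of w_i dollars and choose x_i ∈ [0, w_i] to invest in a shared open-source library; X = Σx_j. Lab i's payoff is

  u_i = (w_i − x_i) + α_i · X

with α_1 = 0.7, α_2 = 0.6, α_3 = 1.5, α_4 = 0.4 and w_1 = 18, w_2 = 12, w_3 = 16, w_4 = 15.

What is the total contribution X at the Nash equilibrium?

16

∂u_i/∂x_i = α_i − 1, so lab i contributes w_i if α_i > 1, else 0.
α_i > 1 for i ∈ {3}; NE contributions (0, 0, 16, 0), X = 16.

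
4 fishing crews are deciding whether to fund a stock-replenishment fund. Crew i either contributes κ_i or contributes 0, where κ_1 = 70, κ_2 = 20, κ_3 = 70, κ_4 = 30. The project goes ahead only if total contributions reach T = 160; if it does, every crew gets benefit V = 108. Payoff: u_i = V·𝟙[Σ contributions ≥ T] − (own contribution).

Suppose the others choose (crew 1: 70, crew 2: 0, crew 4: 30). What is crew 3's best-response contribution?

70

Others' total = 100. Contributing 70 brings total to 170 ≥ 160: gain V − κ_3 = 38.
Best response: 70.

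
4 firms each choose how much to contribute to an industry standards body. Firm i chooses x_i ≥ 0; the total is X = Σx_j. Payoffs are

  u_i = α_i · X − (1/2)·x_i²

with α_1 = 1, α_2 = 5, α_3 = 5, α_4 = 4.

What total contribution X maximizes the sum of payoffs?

Planner FOC: ∂(Σu_j)/∂x_i = (Σα_j) − x_i = 0, so x_i^SO = Σα_j = 15 for every i; X^SO = 60.

60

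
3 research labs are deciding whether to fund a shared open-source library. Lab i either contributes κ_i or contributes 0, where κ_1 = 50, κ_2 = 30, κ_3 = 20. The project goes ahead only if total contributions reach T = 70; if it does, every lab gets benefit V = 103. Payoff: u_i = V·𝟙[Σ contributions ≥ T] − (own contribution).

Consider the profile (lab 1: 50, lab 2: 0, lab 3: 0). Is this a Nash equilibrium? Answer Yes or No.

No

Total = 50 < 70: not provided.
Lab 1 (pledges 50, payoff -50): dropping to 0 → total 0, payoff 0. Profitable deviation.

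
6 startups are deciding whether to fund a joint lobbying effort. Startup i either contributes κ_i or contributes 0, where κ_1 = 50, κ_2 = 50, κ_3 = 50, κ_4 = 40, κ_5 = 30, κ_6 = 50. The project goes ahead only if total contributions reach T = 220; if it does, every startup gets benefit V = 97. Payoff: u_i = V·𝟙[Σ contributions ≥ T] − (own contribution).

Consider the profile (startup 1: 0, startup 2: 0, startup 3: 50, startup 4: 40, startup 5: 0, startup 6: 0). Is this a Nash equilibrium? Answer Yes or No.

No

Total = 90 < 220: not provided.
Startup 1 (pledges 0, payoff 0): pledging 50 → total 140, payoff -50. No gain.
Startup 2 (pledges 0, payoff 0): pledging 50 → total 140, payoff -50. No gain.
Startup 3 (pledges 50, payoff -50): dropping to 0 → total 40, payoff 0. Profitable deviation.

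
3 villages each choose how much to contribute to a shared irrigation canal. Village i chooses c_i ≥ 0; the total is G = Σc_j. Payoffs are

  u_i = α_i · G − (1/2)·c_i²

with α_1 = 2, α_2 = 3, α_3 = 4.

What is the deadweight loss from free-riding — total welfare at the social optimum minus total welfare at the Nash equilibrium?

55

Village i's FOC: ∂u_i/∂c_i = α_i − c_i = 0, so c_i* = α_i.
NE contributions = (2, 3, 4); G = 9.
W^NE = (Σα)·G − ½Σα_i² = 9² − ½·29 = 66.5.
Planner sets c_i = Σα_j = 9 for every i, so G^SO = 3·9 = 27.
W^SO = (Σα)·G^SO − ½·3·(Σα)² = (3/2)·9² = 121.5.
Deadweight loss = W^SO − W^NE = 55.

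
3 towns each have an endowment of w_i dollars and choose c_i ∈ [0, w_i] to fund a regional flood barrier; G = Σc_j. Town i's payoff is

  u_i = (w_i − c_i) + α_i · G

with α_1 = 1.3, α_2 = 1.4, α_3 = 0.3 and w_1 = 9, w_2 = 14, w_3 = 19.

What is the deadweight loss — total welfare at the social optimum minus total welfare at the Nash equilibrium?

∂u_i/∂c_i = α_i − 1, so town i contributes w_i if α_i > 1, else 0.
α_i > 1 for i ∈ {1, 2}; NE contributions (9, 14, 0), G = 23.
W^NE = Σw_i − G^NE + (Σα_i)·G^NE = 42 + 2·23 = 88.
Planner: ∂(Σu_j)/∂c_i = Σα_j − 1 = 2 > 0, so everyone contributes w_i; G^SO = 42, W^SO = 42 + 2·42 = 126.
Deadweight loss = 38.

38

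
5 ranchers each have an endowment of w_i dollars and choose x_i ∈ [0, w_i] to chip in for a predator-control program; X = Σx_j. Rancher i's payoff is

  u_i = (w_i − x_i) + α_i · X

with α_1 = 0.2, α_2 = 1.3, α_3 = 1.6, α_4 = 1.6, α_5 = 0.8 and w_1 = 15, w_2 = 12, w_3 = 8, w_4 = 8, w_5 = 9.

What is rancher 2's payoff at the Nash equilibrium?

∂u_i/∂x_i = α_i − 1, so rancher i contributes w_i if α_i > 1, else 0.
α_i > 1 for i ∈ {2, 3, 4}; NE contributions (0, 12, 8, 8, 0), X = 28.
u_2 = (12 − 12) + 1.3·28 = 36.4.

36.4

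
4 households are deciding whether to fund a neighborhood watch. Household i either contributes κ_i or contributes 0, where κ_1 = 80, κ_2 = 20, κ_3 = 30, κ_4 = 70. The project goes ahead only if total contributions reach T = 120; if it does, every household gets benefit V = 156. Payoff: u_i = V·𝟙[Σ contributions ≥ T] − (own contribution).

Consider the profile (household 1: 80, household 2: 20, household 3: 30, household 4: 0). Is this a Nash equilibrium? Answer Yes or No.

Total = 130 ≥ 120: provided.
Household 1 (pledges 80, payoff 76): dropping to 0 → total 50, payoff 0. No gain.
Household 2 (pledges 20, payoff 136): dropping to 0 → total 110, payoff 0. No gain.
Household 3 (pledges 30, payoff 126): dropping to 0 → total 100, payoff 0. No gain.
Household 4 (pledges 0, payoff 156): pledging 70 → total 200, payoff 86. No gain.

Yes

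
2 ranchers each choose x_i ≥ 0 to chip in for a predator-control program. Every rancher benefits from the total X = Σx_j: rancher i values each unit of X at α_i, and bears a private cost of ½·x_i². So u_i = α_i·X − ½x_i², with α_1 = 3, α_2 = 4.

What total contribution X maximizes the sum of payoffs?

14

Planner FOC: ∂(Σu_j)/∂x_i = (Σα_j) − x_i = 0, so x_i^SO = Σα_j = 7 for every i; X^SO = 14.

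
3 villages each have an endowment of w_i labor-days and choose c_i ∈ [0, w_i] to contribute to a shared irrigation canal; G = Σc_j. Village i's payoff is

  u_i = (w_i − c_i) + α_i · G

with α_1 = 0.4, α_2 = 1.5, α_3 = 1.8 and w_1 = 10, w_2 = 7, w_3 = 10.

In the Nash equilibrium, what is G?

17

∂u_i/∂c_i = α_i − 1, so village i contributes w_i if α_i > 1, else 0.
α_i > 1 for i ∈ {2, 3}; NE contributions (0, 7, 10), G = 17.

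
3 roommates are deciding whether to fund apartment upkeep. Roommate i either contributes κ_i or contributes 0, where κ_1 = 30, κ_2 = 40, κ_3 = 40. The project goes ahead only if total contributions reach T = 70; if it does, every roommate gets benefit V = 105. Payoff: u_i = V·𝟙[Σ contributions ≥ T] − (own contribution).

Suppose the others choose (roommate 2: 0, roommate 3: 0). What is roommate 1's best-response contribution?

Others' total = 0. Even contributing 30 gives 30 < 70: no benefit either way.
Best response: 0.

0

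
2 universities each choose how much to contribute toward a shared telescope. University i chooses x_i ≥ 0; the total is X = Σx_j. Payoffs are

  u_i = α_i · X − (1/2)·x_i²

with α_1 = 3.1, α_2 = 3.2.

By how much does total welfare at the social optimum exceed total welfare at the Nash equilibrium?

University i's FOC: ∂u_i/∂x_i = α_i − x_i = 0, so x_i* = α_i.
NE contributions = (3.1, 3.2); X = 6.3.
W^NE = (Σα)·X − ½Σα_i² = 6.3² − ½·19.85 = 29.765.
Planner sets x_i = Σα_j = 6.3 for every i, so X^SO = 2·6.3 = 12.6.
W^SO = (Σα)·X^SO − ½·2·(Σα)² = (2/2)·6.3² = 39.69.
Deadweight loss = W^SO − W^NE = 9.925.

9.925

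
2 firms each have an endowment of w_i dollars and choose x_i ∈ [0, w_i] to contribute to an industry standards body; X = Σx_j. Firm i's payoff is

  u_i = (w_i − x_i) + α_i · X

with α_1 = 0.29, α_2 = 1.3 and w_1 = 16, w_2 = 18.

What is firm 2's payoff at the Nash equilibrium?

23.4

∂u_i/∂x_i = α_i − 1, so firm i contributes w_i if α_i > 1, else 0.
α_i > 1 for i ∈ {2}; NE contributions (0, 18), X = 18.
u_2 = (18 − 18) + 1.3·18 = 23.4.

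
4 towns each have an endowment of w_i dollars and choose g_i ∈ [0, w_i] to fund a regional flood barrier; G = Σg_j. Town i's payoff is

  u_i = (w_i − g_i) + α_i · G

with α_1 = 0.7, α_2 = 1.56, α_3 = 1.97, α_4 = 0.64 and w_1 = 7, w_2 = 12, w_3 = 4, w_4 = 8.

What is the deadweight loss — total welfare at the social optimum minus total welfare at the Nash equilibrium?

58.05

∂u_i/∂g_i = α_i − 1, so town i contributes w_i if α_i > 1, else 0.
α_i > 1 for i ∈ {2, 3}; NE contributions (0, 12, 4, 0), G = 16.
W^NE = Σw_i − G^NE + (Σα_i)·G^NE = 31 + 3.87·16 = 92.92.
Planner: ∂(Σu_j)/∂g_i = Σα_j − 1 = 3.87 > 0, so everyone contributes w_i; G^SO = 31, W^SO = 31 + 3.87·31 = 150.97.
Deadweight loss = 58.05.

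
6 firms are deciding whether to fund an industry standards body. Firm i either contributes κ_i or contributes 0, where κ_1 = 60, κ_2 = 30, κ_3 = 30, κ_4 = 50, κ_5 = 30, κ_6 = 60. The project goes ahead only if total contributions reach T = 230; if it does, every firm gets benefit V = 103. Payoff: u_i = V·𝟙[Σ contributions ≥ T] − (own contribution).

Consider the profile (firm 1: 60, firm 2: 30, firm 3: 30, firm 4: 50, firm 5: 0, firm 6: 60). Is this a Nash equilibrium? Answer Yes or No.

Yes

Total = 230 ≥ 230: provided.
Firm 1 (pledges 60, payoff 43): dropping to 0 → total 170, payoff 0. No gain.
Firm 2 (pledges 30, payoff 73): dropping to 0 → total 200, payoff 0. No gain.
Firm 3 (pledges 30, payoff 73): dropping to 0 → total 200, payoff 0. No gain.
Firm 4 (pledges 50, payoff 53): dropping to 0 → total 180, payoff 0. No gain.
Firm 5 (pledges 0, payoff 103): pledging 30 → total 260, payoff 73. No gain.
Firm 6 (pledges 60, payoff 43): dropping to 0 → total 170, payoff 0. No gain.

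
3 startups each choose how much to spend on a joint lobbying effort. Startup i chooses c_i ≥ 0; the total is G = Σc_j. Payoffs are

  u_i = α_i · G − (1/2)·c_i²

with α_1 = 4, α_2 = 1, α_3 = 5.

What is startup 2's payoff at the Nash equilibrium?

9.5

Startup i's FOC: ∂u_i/∂c_i = α_i − c_i = 0, so c_i* = α_i.
NE contributions = (4, 1, 5); G = 10.
u_2 = α_2·G − ½·(c_2)² = 1·10 − ½·1² = 9.5.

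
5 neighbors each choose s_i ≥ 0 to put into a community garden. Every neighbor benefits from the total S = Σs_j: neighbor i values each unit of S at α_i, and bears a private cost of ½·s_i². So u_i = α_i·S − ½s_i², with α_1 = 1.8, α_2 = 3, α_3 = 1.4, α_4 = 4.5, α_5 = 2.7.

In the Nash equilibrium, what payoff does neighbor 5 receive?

32.535

Neighbor i's FOC: ∂u_i/∂s_i = α_i − s_i = 0, so s_i* = α_i.
NE contributions = (1.8, 3, 1.4, 4.5, 2.7); S = 13.4.
u_5 = α_5·S − ½·(s_5)² = 2.7·13.4 − ½·2.7² = 32.535.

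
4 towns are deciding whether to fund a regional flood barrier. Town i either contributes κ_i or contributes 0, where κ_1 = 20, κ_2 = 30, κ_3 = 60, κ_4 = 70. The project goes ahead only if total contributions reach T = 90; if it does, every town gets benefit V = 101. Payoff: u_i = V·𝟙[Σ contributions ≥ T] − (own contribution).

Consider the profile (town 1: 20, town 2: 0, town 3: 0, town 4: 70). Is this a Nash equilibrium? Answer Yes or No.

Yes

Total = 90 ≥ 90: provided.
Town 1 (pledges 20, payoff 81): dropping to 0 → total 70, payoff 0. No gain.
Town 2 (pledges 0, payoff 101): pledging 30 → total 120, payoff 71. No gain.
Town 3 (pledges 0, payoff 101): pledging 60 → total 150, payoff 41. No gain.
Town 4 (pledges 70, payoff 31): dropping to 0 → total 20, payoff 0. No gain.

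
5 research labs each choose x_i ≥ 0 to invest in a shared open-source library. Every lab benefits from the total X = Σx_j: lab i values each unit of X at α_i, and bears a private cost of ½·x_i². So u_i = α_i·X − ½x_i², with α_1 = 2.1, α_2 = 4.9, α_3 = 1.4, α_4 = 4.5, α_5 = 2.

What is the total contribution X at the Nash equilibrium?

14.9

Lab i's FOC: ∂u_i/∂x_i = α_i − x_i = 0, so x_i* = α_i.
NE contributions = (2.1, 4.9, 1.4, 4.5, 2); X = 14.9.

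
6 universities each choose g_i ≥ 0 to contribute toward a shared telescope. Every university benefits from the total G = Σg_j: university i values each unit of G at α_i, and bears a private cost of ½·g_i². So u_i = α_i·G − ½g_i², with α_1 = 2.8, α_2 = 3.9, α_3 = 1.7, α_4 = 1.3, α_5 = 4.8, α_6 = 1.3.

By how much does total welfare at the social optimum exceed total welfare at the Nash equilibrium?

525.46

University i's FOC: ∂u_i/∂g_i = α_i − g_i = 0, so g_i* = α_i.
NE contributions = (2.8, 3.9, 1.7, 1.3, 4.8, 1.3); G = 15.8.
W^NE = (Σα)·G − ½Σα_i² = 15.8² − ½·52.36 = 223.46.
Planner sets g_i = Σα_j = 15.8 for every i, so G^SO = 6·15.8 = 94.8.
W^SO = (Σα)·G^SO − ½·6·(Σα)² = (6/2)·15.8² = 748.92.
Deadweight loss = W^SO − W^NE = 525.46.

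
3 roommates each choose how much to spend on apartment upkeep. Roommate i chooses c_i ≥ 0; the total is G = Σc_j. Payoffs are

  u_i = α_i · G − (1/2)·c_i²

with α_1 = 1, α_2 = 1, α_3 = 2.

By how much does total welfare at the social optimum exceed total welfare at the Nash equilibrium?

11

Roommate i's FOC: ∂u_i/∂c_i = α_i − c_i = 0, so c_i* = α_i.
NE contributions = (1, 1, 2); G = 4.
W^NE = (Σα)·G − ½Σα_i² = 4² − ½·6 = 13.
Planner sets c_i = Σα_j = 4 for every i, so G^SO = 3·4 = 12.
W^SO = (Σα)·G^SO − ½·3·(Σα)² = (3/2)·4² = 24.
Deadweight loss = W^SO − W^NE = 11.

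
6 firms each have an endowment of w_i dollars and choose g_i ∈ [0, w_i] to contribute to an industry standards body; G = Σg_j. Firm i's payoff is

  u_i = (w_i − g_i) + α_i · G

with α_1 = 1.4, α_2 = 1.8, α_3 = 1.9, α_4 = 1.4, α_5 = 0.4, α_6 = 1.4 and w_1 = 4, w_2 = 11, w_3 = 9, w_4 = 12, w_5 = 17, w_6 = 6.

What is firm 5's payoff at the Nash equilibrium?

∂u_i/∂g_i = α_i − 1, so firm i contributes w_i if α_i > 1, else 0.
α_i > 1 for i ∈ {1, 2, 3, 4, 6}; NE contributions (4, 11, 9, 12, 0, 6), G = 42.
u_5 = (17 − 0) + 0.4·42 = 33.8.

33.8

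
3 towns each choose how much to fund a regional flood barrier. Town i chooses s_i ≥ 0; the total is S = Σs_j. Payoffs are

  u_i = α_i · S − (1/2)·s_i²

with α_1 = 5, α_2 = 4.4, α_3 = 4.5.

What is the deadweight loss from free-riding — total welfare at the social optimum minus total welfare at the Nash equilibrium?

Town i's FOC: ∂u_i/∂s_i = α_i − s_i = 0, so s_i* = α_i.
NE contributions = (5, 4.4, 4.5); S = 13.9.
W^NE = (Σα)·S − ½Σα_i² = 13.9² − ½·64.61 = 160.905.
Planner sets s_i = Σα_j = 13.9 for every i, so S^SO = 3·13.9 = 41.7.
W^SO = (Σα)·S^SO − ½·3·(Σα)² = (3/2)·13.9² = 289.815.
Deadweight loss = W^SO − W^NE = 128.91.

128.91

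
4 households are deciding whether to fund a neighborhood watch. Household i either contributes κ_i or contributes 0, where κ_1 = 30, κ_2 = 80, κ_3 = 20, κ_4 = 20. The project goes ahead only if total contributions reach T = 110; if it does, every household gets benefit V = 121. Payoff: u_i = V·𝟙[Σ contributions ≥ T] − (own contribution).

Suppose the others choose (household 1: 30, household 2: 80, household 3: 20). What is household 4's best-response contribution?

Others' total = 130 ≥ 110; contributing adds cost 20 for no extra benefit.
Best response: 0.

0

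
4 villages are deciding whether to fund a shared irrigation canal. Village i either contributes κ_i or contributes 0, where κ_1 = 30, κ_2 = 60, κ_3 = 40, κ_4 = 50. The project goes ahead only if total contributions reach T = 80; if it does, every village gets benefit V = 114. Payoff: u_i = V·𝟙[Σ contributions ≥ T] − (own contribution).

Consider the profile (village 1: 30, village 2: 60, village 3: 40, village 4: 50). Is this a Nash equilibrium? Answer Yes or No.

No

Total = 180 ≥ 80: provided.
Village 1 (pledges 30, payoff 84): dropping to 0 → total 150, payoff 114. Profitable deviation.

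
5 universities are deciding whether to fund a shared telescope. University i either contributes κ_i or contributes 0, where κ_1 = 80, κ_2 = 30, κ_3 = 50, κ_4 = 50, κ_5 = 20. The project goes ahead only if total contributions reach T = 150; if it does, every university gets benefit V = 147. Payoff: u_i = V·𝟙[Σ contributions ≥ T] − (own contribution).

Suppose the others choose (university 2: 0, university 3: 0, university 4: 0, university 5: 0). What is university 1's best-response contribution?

0

Others' total = 0. Even contributing 80 gives 80 < 150: no benefit either way.
Best response: 0.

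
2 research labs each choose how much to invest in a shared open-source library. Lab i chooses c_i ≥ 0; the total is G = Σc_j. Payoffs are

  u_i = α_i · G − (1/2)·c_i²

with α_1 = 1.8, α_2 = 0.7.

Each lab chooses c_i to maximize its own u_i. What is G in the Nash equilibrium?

2.5

Lab i's FOC: ∂u_i/∂c_i = α_i − c_i = 0, so c_i* = α_i.
NE contributions = (1.8, 0.7); G = 2.5.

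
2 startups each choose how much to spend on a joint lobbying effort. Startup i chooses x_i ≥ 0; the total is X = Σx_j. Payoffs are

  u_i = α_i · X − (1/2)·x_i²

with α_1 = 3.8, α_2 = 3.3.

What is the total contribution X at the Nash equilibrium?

7.1

Startup i's FOC: ∂u_i/∂x_i = α_i − x_i = 0, so x_i* = α_i.
NE contributions = (3.8, 3.3); X = 7.1.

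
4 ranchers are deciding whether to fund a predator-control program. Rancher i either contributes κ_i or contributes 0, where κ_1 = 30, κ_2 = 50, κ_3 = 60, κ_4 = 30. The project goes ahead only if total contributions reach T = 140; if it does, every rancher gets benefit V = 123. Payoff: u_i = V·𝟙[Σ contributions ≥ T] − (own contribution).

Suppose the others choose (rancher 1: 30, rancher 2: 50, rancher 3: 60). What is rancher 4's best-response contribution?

0

Others' total = 140 ≥ 140; contributing adds cost 30 for no extra benefit.
Best response: 0.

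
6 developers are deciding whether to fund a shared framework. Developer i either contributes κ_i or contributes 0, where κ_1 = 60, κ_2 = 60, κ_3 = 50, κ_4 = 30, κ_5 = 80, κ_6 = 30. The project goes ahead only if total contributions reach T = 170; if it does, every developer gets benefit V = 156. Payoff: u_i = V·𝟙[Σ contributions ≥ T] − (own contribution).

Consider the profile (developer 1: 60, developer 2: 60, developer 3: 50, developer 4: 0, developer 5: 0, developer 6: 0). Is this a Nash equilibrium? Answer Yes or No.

Yes

Total = 170 ≥ 170: provided.
Developer 1 (pledges 60, payoff 96): dropping to 0 → total 110, payoff 0. No gain.
Developer 2 (pledges 60, payoff 96): dropping to 0 → total 110, payoff 0. No gain.
Developer 3 (pledges 50, payoff 106): dropping to 0 → total 120, payoff 0. No gain.
Developer 4 (pledges 0, payoff 156): pledging 30 → total 200, payoff 126. No gain.
Developer 5 (pledges 0, payoff 156): pledging 80 → total 250, payoff 76. No gain.
Developer 6 (pledges 0, payoff 156): pledging 30 → total 200, payoff 126. No gain.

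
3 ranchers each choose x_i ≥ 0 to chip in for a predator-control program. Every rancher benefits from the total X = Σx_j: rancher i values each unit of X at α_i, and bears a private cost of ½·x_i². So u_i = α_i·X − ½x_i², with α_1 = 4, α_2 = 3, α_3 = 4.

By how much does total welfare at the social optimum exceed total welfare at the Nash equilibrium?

81

Rancher i's FOC: ∂u_i/∂x_i = α_i − x_i = 0, so x_i* = α_i.
NE contributions = (4, 3, 4); X = 11.
W^NE = (Σα)·X − ½Σα_i² = 11² − ½·41 = 100.5.
Planner sets x_i = Σα_j = 11 for every i, so X^SO = 3·11 = 33.
W^SO = (Σα)·X^SO − ½·3·(Σα)² = (3/2)·11² = 181.5.
Deadweight loss = W^SO − W^NE = 81.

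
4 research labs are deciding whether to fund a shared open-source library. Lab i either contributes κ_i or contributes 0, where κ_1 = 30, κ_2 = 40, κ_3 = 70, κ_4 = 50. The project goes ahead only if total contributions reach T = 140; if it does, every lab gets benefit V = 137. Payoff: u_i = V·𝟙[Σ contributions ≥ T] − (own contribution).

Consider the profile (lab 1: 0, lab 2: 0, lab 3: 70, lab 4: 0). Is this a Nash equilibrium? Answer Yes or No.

No

Total = 70 < 140: not provided.
Lab 1 (pledges 0, payoff 0): pledging 30 → total 100, payoff -30. No gain.
Lab 2 (pledges 0, payoff 0): pledging 40 → total 110, payoff -40. No gain.
Lab 3 (pledges 70, payoff -70): dropping to 0 → total 0, payoff 0. Profitable deviation.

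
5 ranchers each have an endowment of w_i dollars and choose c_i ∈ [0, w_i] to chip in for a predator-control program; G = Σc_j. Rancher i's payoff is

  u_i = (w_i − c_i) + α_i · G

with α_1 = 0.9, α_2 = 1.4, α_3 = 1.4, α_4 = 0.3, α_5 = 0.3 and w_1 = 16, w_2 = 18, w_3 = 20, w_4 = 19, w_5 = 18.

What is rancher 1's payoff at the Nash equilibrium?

∂u_i/∂c_i = α_i − 1, so rancher i contributes w_i if α_i > 1, else 0.
α_i > 1 for i ∈ {2, 3}; NE contributions (0, 18, 20, 0, 0), G = 38.
u_1 = (16 − 0) + 0.9·38 = 50.2.

50.2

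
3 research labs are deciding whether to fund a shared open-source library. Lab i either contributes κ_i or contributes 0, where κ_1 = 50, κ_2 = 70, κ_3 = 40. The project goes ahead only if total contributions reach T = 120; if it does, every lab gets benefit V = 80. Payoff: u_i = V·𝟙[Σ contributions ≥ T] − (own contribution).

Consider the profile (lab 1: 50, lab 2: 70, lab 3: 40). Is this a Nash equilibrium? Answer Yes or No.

No

Total = 160 ≥ 120: provided.
Lab 1 (pledges 50, payoff 30): dropping to 0 → total 110, payoff 0. No gain.
Lab 2 (pledges 70, payoff 10): dropping to 0 → total 90, payoff 0. No gain.
Lab 3 (pledges 40, payoff 40): dropping to 0 → total 120, payoff 80. Profitable deviation.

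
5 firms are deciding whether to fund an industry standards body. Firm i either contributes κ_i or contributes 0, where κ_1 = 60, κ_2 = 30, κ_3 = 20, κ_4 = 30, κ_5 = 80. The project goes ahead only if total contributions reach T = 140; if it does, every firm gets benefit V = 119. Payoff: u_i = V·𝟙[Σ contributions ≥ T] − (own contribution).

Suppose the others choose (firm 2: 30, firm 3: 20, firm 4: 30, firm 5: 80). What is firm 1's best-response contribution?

0

Others' total = 160 ≥ 140; contributing adds cost 60 for no extra benefit.
Best response: 0.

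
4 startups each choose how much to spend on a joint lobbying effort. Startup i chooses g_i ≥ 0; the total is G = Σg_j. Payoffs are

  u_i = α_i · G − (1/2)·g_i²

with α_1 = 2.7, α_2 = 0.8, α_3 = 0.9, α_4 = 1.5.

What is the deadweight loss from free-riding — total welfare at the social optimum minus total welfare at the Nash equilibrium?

Startup i's FOC: ∂u_i/∂g_i = α_i − g_i = 0, so g_i* = α_i.
NE contributions = (2.7, 0.8, 0.9, 1.5); G = 5.9.
W^NE = (Σα)·G − ½Σα_i² = 5.9² − ½·10.99 = 29.315.
Planner sets g_i = Σα_j = 5.9 for every i, so G^SO = 4·5.9 = 23.6.
W^SO = (Σα)·G^SO − ½·4·(Σα)² = (4/2)·5.9² = 69.62.
Deadweight loss = W^SO − W^NE = 40.305.

40.305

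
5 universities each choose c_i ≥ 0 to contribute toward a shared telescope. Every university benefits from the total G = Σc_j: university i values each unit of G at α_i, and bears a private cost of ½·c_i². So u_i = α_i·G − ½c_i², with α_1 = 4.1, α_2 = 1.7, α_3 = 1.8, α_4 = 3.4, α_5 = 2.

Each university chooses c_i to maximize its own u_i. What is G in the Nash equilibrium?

University i's FOC: ∂u_i/∂c_i = α_i − c_i = 0, so c_i* = α_i.
NE contributions = (4.1, 1.7, 1.8, 3.4, 2); G = 13.

13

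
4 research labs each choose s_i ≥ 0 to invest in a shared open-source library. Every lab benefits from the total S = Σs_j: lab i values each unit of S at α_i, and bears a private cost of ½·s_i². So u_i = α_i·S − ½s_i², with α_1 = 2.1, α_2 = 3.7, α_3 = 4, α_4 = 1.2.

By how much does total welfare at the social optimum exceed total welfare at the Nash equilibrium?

138.77

Lab i's FOC: ∂u_i/∂s_i = α_i − s_i = 0, so s_i* = α_i.
NE contributions = (2.1, 3.7, 4, 1.2); S = 11.
W^NE = (Σα)·S − ½Σα_i² = 11² − ½·35.54 = 103.23.
Planner sets s_i = Σα_j = 11 for every i, so S^SO = 4·11 = 44.
W^SO = (Σα)·S^SO − ½·4·(Σα)² = (4/2)·11² = 242.
Deadweight loss = W^SO − W^NE = 138.77.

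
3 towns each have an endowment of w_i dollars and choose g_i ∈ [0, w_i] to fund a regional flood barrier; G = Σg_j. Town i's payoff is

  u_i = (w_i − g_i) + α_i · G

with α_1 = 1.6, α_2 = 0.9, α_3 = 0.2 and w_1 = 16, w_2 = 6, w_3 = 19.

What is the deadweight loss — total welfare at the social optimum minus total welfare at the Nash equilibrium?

42.5

∂u_i/∂g_i = α_i − 1, so town i contributes w_i if α_i > 1, else 0.
α_i > 1 for i ∈ {1}; NE contributions (16, 0, 0), G = 16.
W^NE = Σw_i − G^NE + (Σα_i)·G^NE = 41 + 1.7·16 = 68.2.
Planner: ∂(Σu_j)/∂g_i = Σα_j − 1 = 1.7 > 0, so everyone contributes w_i; G^SO = 41, W^SO = 41 + 1.7·41 = 110.7.
Deadweight loss = 42.5.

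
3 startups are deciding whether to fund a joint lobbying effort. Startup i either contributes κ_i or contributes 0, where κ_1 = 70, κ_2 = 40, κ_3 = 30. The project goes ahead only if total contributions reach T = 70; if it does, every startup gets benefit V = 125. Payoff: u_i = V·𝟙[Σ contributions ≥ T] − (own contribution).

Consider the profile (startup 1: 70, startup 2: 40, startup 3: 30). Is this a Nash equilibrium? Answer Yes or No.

No

Total = 140 ≥ 70: provided.
Startup 1 (pledges 70, payoff 55): dropping to 0 → total 70, payoff 125. Profitable deviation.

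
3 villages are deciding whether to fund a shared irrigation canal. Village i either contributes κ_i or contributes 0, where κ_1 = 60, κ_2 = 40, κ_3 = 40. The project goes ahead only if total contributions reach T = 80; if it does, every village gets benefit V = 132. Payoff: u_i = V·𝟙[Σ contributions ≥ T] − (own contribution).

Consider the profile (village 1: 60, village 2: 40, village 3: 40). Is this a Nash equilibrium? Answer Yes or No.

No

Total = 140 ≥ 80: provided.
Village 1 (pledges 60, payoff 72): dropping to 0 → total 80, payoff 132. Profitable deviation.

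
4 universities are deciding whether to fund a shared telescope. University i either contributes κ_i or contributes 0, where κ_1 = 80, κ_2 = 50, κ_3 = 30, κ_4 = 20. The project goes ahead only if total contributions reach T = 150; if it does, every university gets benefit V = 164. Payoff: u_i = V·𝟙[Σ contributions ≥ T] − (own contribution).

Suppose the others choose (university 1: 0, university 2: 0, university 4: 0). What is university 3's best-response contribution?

Others' total = 0. Even contributing 30 gives 30 < 150: no benefit either way.
Best response: 0.

0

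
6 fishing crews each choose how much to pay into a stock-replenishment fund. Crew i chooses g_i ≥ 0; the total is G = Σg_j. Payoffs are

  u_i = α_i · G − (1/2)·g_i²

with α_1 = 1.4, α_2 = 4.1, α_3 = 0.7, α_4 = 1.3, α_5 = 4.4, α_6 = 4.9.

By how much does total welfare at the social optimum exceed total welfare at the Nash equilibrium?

Crew i's FOC: ∂u_i/∂g_i = α_i − g_i = 0, so g_i* = α_i.
NE contributions = (1.4, 4.1, 0.7, 1.3, 4.4, 4.9); G = 16.8.
W^NE = (Σα)·G − ½Σα_i² = 16.8² − ½·64.32 = 250.08.
Planner sets g_i = Σα_j = 16.8 for every i, so G^SO = 6·16.8 = 100.8.
W^SO = (Σα)·G^SO − ½·6·(Σα)² = (6/2)·16.8² = 846.72.
Deadweight loss = W^SO − W^NE = 596.64.

596.64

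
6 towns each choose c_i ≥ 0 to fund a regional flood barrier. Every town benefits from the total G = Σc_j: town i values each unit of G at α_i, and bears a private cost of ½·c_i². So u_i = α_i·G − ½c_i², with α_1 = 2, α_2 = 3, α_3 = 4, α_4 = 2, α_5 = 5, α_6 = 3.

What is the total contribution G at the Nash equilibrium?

19

Town i's FOC: ∂u_i/∂c_i = α_i − c_i = 0, so c_i* = α_i.
NE contributions = (2, 3, 4, 2, 5, 3); G = 19.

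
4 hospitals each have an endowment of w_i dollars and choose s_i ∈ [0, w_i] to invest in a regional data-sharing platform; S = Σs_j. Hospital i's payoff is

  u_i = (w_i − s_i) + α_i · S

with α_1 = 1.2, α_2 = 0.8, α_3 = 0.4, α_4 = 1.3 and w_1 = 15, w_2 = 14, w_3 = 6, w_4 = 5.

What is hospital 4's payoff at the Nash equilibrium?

∂u_i/∂s_i = α_i − 1, so hospital i contributes w_i if α_i > 1, else 0.
α_i > 1 for i ∈ {1, 4}; NE contributions (15, 0, 0, 5), S = 20.
u_4 = (5 − 5) + 1.3·20 = 26.

26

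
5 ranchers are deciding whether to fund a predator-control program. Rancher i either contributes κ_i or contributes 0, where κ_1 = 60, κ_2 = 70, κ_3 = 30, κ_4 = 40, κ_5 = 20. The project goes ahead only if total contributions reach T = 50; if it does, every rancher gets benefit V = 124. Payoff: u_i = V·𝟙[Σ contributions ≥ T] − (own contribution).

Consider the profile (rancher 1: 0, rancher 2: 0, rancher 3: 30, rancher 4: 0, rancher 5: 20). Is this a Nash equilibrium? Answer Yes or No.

Yes

Total = 50 ≥ 50: provided.
Rancher 1 (pledges 0, payoff 124): pledging 60 → total 110, payoff 64. No gain.
Rancher 2 (pledges 0, payoff 124): pledging 70 → total 120, payoff 54. No gain.
Rancher 3 (pledges 30, payoff 94): dropping to 0 → total 20, payoff 0. No gain.
Rancher 4 (pledges 0, payoff 124): pledging 40 → total 90, payoff 84. No gain.
Rancher 5 (pledges 20, payoff 104): dropping to 0 → total 30, payoff 0. No gain.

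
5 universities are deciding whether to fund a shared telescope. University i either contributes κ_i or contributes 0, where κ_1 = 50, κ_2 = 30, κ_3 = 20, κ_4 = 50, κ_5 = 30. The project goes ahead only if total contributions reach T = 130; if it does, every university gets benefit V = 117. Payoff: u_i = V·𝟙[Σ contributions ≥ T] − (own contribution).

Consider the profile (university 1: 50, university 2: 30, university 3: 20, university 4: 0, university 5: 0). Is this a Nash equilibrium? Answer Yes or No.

Total = 100 < 130: not provided.
University 1 (pledges 50, payoff -50): dropping to 0 → total 50, payoff 0. Profitable deviation.

No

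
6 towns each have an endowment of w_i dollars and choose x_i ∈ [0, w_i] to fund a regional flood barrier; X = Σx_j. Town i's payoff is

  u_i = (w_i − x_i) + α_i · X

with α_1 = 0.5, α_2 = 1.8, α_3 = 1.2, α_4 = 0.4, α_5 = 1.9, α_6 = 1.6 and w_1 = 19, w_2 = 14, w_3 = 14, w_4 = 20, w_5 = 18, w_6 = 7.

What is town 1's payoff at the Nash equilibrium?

∂u_i/∂x_i = α_i − 1, so town i contributes w_i if α_i > 1, else 0.
α_i > 1 for i ∈ {2, 3, 5, 6}; NE contributions (0, 14, 14, 0, 18, 7), X = 53.
u_1 = (19 − 0) + 0.5·53 = 45.5.

45.5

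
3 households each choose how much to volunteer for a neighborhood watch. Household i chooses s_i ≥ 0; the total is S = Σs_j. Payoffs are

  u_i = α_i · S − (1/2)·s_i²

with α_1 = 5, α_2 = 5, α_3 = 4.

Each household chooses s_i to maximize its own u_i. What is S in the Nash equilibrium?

14

Household i's FOC: ∂u_i/∂s_i = α_i − s_i = 0, so s_i* = α_i.
NE contributions = (5, 5, 4); S = 14.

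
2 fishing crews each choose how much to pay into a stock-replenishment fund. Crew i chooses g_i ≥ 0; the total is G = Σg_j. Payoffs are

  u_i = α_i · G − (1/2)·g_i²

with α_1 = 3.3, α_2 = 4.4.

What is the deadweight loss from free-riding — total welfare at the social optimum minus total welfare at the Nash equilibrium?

Crew i's FOC: ∂u_i/∂g_i = α_i − g_i = 0, so g_i* = α_i.
NE contributions = (3.3, 4.4); G = 7.7.
W^NE = (Σα)·G − ½Σα_i² = 7.7² − ½·30.25 = 44.165.
Planner sets g_i = Σα_j = 7.7 for every i, so G^SO = 2·7.7 = 15.4.
W^SO = (Σα)·G^SO − ½·2·(Σα)² = (2/2)·7.7² = 59.29.
Deadweight loss = W^SO − W^NE = 15.125.

15.125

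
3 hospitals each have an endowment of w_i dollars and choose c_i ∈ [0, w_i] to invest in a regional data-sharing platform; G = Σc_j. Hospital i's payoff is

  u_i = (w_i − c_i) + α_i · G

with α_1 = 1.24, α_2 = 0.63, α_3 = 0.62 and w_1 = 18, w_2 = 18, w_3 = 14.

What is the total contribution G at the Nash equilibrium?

18

∂u_i/∂c_i = α_i − 1, so hospital i contributes w_i if α_i > 1, else 0.
α_i > 1 for i ∈ {1}; NE contributions (18, 0, 0), G = 18.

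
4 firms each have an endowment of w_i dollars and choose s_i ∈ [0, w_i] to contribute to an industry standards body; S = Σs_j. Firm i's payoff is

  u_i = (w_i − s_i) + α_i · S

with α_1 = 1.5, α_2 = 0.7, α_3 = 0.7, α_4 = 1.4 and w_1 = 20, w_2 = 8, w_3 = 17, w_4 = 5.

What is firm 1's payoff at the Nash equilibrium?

37.5

∂u_i/∂s_i = α_i − 1, so firm i contributes w_i if α_i > 1, else 0.
α_i > 1 for i ∈ {1, 4}; NE contributions (20, 0, 0, 5), S = 25.
u_1 = (20 − 20) + 1.5·25 = 37.5.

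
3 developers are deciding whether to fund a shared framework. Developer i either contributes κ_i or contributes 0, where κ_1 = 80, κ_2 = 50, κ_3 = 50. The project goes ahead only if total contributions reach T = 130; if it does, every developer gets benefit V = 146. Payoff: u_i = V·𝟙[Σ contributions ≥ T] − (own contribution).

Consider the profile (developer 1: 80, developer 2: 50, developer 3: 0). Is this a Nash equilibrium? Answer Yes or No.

Total = 130 ≥ 130: provided.
Developer 1 (pledges 80, payoff 66): dropping to 0 → total 50, payoff 0. No gain.
Developer 2 (pledges 50, payoff 96): dropping to 0 → total 80, payoff 0. No gain.
Developer 3 (pledges 0, payoff 146): pledging 50 → total 180, payoff 96. No gain.

Yes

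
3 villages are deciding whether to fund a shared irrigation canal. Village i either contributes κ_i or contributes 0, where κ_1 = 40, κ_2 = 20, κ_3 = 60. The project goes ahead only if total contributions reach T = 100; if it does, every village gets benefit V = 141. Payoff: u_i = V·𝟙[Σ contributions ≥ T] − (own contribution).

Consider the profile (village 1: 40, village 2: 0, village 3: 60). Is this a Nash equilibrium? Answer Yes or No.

Total = 100 ≥ 100: provided.
Village 1 (pledges 40, payoff 101): dropping to 0 → total 60, payoff 0. No gain.
Village 2 (pledges 0, payoff 141): pledging 20 → total 120, payoff 121. No gain.
Village 3 (pledges 60, payoff 81): dropping to 0 → total 40, payoff 0. No gain.

Yes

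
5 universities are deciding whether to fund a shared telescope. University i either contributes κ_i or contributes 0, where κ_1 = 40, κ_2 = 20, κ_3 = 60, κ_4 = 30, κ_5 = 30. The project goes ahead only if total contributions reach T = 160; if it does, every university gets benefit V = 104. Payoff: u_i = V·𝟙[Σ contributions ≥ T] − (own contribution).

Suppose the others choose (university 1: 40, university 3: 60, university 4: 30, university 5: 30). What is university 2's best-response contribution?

Others' total = 160 ≥ 160; contributing adds cost 20 for no extra benefit.
Best response: 0.

0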